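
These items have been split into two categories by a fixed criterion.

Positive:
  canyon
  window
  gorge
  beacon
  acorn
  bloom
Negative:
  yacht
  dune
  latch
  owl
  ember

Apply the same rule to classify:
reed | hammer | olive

A rule that fits every label: length ≥ 4 AND contains 'o' — true of each 'Positive' example, false of each 'Negative' one.
reed: Negative (length 4, no 'o'). hammer: Negative (length 6, no 'o'). olive: Positive (length 5, has 'o').

Negative, Negative, Positive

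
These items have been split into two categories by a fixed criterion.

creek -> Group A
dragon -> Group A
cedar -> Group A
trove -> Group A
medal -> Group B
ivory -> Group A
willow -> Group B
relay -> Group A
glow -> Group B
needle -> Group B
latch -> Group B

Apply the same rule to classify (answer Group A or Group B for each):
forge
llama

Group A, Group B

Checking candidate rules against both groups, what survives is: contains 'r'.
forge: has 'r' — checks out, so Group A.
llama: no 'r' — doesn't qualify, so Group B.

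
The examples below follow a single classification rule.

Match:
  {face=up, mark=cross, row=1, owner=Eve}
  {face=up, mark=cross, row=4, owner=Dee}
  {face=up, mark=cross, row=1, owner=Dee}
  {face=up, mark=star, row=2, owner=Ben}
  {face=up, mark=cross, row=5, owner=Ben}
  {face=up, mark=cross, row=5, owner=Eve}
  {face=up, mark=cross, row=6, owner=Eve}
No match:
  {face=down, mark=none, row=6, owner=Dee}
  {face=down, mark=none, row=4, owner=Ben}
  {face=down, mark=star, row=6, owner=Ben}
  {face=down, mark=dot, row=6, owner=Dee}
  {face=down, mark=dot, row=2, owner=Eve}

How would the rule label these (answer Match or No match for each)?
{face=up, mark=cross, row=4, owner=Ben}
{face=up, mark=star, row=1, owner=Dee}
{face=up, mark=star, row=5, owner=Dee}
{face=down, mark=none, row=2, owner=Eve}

Match, Match, Match, No match

The distinguishing property — face is up — holds for all the 'Match' cases and none of the 'No match' cases.
{face=up, mark=cross, row=4, owner=Ben}: face is up — checks out, so Match. {face=up, mark=star, row=1, owner=Dee}: face is up — checks out, so Match. {face=up, mark=star, row=5, owner=Dee}: face is up — checks out, so Match. {face=down, mark=none, row=2, owner=Eve}: face is down — does not pass, so No match.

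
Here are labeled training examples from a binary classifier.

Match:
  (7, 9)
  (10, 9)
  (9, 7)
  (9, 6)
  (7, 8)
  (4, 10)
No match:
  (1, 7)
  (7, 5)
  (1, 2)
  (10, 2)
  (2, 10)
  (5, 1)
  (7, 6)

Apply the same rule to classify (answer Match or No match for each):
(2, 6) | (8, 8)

No match, Match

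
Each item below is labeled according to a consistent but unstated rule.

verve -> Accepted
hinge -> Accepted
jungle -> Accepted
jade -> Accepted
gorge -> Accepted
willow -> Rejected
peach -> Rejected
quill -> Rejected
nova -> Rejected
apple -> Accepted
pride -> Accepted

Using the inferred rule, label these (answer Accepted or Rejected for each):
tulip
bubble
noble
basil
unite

Rule: ends with 'e'. This holds for each 'Accepted' example and fails for each 'Rejected' one.

Rejected, Accepted, Accepted, Rejected, Accepted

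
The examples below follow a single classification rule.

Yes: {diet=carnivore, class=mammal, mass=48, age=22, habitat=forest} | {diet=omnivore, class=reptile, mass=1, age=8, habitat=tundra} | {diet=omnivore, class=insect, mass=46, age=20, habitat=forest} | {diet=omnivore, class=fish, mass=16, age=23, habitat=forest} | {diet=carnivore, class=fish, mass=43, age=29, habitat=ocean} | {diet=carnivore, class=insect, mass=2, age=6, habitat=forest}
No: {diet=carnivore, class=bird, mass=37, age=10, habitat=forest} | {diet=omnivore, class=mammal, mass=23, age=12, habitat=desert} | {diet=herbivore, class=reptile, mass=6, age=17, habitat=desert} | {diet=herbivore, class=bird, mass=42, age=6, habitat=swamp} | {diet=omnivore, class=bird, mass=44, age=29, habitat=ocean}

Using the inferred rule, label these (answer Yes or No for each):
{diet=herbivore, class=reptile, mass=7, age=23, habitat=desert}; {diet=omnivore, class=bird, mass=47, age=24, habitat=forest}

The classifier is using: class is not bird AND habitat is not desert.
{diet=herbivore, class=reptile, mass=7, age=23, habitat=desert}: class is reptile, habitat is desert, lacks this property → No. {diet=omnivore, class=bird, mass=47, age=24, habitat=forest}: class is bird, habitat is forest, lacks this property → No.

No, No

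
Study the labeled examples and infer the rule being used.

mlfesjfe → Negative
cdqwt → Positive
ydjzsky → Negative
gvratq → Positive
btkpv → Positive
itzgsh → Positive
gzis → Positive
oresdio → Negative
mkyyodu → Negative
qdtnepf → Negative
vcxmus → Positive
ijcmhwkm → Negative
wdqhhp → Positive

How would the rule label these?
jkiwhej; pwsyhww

'Positive' ⟺ length ≤ 6.
jkiwhej: Negative (length 7).
pwsyhww: Negative (length 7).

Negative, Negative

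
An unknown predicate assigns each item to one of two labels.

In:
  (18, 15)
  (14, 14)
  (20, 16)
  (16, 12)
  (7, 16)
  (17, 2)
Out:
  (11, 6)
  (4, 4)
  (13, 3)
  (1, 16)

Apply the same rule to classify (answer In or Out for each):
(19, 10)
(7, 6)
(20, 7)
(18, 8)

In, Out, In, In

The distinguishing property — sum ≥ 19 — holds for all the 'In' cases and none of the 'Out' cases.
(19, 10) → 19+10 = 29 → In.
(7, 6) → 7+6 = 13 → Out.
(20, 7) → 20+7 = 27 → In.
(18, 8) → 18+8 = 26 → In.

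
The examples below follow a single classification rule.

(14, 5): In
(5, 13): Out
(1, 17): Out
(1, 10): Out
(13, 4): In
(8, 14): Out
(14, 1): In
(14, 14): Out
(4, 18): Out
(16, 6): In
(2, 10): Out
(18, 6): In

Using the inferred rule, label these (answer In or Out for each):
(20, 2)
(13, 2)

The simplest hypothesis consistent with all the labels is: first > second.
(20, 2): 20 > 2 — matches, so In. (13, 2): 13 > 2 — matches, so In.

In, In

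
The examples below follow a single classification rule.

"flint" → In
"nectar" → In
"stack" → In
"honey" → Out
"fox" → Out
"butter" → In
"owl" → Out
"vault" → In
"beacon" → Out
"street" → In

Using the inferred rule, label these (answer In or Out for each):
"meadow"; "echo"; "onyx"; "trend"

Out, Out, Out, In

Every 'In' example satisfies: contains 't'. None of the 'Out' examples do.
Out: "meadow", since no 't'. Out: "echo", since no 't'. Out: "onyx", since no 't'. In: "trend", since has 't'.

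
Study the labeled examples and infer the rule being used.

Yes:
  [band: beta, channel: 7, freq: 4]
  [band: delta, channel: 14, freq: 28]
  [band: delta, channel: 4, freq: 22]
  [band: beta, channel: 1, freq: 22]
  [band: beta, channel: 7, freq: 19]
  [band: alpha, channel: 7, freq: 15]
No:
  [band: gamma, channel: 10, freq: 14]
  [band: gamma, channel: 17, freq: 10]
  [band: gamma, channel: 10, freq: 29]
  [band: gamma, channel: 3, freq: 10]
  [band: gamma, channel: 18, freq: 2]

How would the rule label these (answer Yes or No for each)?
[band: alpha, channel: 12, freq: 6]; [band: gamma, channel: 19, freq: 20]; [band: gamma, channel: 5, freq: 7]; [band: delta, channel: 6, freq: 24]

Yes, No, No, Yes

Rule: band is not gamma. This holds for each 'Yes' example and fails for each 'No' one.
[band: alpha, channel: 12, freq: 6]: band is alpha — checks out, so Yes.
[band: gamma, channel: 19, freq: 20]: band is gamma — does not fit, so No.
[band: gamma, channel: 5, freq: 7]: band is gamma — does not fit, so No.
[band: delta, channel: 6, freq: 24]: band is delta — checks out, so Yes.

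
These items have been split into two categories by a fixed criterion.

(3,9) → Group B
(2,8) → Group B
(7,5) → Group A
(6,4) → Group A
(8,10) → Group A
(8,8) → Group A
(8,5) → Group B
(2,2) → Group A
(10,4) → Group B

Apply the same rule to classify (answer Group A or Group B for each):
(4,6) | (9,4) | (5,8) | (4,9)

Group A, Group B, Group B, Group B

The pattern is that an item is 'Group A' exactly when: |first − second| ≤ 2.
(4,6) → |4−6| = 2 → Group A.
(9,4) → |9−4| = 5 → Group B.
(5,8) → |5−8| = 3 → Group B.
(4,9) → |4−9| = 5 → Group B.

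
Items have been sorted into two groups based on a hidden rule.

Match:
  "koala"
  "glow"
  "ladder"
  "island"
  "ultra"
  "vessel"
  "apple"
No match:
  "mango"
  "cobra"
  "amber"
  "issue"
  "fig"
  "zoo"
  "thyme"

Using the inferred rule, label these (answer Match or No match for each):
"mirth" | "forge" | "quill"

No match, No match, Match

Every 'Match' example satisfies: contains 'l'. None of the 'No match' examples do.
"mirth": no 'l', does not satisfy this → No match.
"forge": no 'l', does not satisfy this → No match.
"quill": has 'l', satisfies this → Match.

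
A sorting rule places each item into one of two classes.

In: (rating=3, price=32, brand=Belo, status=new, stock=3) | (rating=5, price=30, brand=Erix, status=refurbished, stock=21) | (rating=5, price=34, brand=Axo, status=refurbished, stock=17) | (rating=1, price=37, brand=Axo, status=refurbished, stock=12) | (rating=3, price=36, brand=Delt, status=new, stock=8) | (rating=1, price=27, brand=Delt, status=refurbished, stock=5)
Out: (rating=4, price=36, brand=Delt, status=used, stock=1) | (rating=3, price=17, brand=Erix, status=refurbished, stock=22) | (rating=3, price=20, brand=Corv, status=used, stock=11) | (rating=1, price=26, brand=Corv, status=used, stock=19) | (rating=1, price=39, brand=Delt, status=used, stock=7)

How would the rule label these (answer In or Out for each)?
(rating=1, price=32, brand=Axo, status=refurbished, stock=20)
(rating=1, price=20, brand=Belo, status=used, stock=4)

In, Out

One predicate separates the groups cleanly: status is not used AND price ≥ 20.
(rating=1, price=32, brand=Axo, status=refurbished, stock=20): status is refurbished, price = 32, satisfies this → In.
(rating=1, price=20, brand=Belo, status=used, stock=4): status is used, price = 20, does not pass → Out.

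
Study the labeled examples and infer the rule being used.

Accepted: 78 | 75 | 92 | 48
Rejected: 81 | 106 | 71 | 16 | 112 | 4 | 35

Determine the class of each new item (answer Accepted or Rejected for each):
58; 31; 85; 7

The simplest hypothesis consistent with all the labels is: digit sum ≥ 10.

Accepted, Rejected, Accepted, Rejected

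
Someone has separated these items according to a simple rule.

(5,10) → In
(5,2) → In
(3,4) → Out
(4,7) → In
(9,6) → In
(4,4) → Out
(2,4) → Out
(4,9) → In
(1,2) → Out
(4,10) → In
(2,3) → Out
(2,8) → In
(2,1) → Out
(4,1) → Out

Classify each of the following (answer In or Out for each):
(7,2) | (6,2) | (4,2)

In, In, Out

The distinguishing property — max ≥ 5 — holds for all the 'In' cases and none of the 'Out' cases.
(7,2): max 7, qualifies → In.
(6,2): max 6, qualifies → In.
(4,2): max 4, lacks this property → Out.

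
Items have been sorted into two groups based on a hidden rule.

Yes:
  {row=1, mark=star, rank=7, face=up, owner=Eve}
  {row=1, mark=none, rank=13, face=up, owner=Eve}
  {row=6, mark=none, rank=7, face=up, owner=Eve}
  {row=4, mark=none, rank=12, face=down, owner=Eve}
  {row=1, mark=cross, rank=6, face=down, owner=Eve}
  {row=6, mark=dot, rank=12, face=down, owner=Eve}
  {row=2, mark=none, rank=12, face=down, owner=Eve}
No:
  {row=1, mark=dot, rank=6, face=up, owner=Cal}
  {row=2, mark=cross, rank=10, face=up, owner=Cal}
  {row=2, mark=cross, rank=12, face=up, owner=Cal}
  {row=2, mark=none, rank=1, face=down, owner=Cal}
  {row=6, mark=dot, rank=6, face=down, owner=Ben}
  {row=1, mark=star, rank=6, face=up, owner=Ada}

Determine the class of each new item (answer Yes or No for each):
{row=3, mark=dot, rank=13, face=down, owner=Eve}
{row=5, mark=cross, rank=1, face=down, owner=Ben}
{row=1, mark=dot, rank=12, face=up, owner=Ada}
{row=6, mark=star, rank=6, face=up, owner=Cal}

Yes, No, No, No

The rule appears to be: owner is Eve.
{row=3, mark=dot, rank=13, face=down, owner=Eve}: Yes (owner is Eve).
{row=5, mark=cross, rank=1, face=down, owner=Ben}: No (owner is Ben).
{row=1, mark=dot, rank=12, face=up, owner=Ada}: No (owner is Ada).
{row=6, mark=star, rank=6, face=up, owner=Cal}: No (owner is Cal).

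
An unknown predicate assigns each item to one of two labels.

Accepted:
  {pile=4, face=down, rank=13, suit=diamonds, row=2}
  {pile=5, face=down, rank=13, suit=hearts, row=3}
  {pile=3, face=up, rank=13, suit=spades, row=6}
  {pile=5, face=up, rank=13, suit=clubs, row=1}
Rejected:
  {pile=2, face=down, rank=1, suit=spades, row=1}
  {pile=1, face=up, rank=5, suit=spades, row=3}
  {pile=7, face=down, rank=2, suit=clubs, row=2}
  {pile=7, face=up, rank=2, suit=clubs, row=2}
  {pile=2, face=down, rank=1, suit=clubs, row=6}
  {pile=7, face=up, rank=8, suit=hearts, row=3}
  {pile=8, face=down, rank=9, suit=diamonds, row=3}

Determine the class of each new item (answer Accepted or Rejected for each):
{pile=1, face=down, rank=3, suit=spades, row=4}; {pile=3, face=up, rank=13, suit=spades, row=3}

Rejected, Accepted

The classifier is using: rank = 13.
{pile=1, face=down, rank=3, suit=spades, row=4}: rank = 3, does not pass → Rejected. {pile=3, face=up, rank=13, suit=spades, row=3}: rank = 13, meets the rule → Accepted.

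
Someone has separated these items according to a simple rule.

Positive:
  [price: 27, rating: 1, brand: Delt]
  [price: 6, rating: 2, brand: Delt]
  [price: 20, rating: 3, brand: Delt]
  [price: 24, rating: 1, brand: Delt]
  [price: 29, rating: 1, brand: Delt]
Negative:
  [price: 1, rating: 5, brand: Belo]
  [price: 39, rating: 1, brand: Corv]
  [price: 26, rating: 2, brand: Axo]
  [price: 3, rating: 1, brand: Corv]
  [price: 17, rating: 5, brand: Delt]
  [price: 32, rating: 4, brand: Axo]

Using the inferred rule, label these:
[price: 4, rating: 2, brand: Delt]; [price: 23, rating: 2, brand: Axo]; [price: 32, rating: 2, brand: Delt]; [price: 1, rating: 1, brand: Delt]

Positive, Negative, Positive, Positive

A rule that fits every label: brand is Delt AND rating ≤ 3 — true of each 'Positive' example, false of each 'Negative' one.
[price: 4, rating: 2, brand: Delt]: brand is Delt, rating = 2, meets the rule → Positive. [price: 23, rating: 2, brand: Axo]: brand is Axo, rating = 2, does not fit → Negative. [price: 32, rating: 2, brand: Delt]: brand is Delt, rating = 2, meets the rule → Positive. [price: 1, rating: 1, brand: Delt]: brand is Delt, rating = 1, meets the rule → Positive.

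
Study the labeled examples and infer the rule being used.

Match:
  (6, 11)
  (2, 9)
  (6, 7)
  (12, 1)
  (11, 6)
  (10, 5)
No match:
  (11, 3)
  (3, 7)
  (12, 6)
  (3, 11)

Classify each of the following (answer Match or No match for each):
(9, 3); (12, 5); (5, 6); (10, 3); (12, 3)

The common property of the 'Match' items is: sum is odd. No 'No match' item has it.
(9, 3) → 9+3 = 12 → No match.
(12, 5) → 12+5 = 17 → Match.
(5, 6) → 5+6 = 11 → Match.
(10, 3) → 10+3 = 13 → Match.
(12, 3) → 12+3 = 15 → Match.

No match, Match, Match, Match, Match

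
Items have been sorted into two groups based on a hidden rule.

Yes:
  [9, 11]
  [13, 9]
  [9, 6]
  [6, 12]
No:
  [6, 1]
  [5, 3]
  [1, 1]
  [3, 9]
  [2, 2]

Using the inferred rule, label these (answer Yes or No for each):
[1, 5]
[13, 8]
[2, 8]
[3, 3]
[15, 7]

No, Yes, No, No, Yes

The pattern is that an item is 'Yes' exactly when: sum ≥ 15.
[1, 5]: 1+5 = 6, fails this test → No.
[13, 8]: 13+8 = 21, satisfies this → Yes.
[2, 8]: 2+8 = 10, fails this test → No.
[3, 3]: 3+3 = 6, fails this test → No.
[15, 7]: 15+7 = 22, satisfies this → Yes.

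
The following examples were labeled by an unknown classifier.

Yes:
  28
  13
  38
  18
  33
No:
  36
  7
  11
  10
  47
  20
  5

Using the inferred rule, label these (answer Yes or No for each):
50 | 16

No, No

One predicate separates the groups cleanly: ≡ 3 (mod 5).
50 → 50 mod 5 = 0 → No. 16 → 16 mod 5 = 1 → No.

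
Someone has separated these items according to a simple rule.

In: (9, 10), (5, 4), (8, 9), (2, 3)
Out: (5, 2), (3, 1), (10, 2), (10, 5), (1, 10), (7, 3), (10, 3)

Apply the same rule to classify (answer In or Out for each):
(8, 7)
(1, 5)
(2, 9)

In, Out, Out

A rule that fits every label: |first − second| ≤ 1 — true of each 'In' example, false of each 'Out' one.
In: (8, 7), since |8−7| = 1.
Out: (1, 5), since |1−5| = 4.
Out: (2, 9), since |2−9| = 7.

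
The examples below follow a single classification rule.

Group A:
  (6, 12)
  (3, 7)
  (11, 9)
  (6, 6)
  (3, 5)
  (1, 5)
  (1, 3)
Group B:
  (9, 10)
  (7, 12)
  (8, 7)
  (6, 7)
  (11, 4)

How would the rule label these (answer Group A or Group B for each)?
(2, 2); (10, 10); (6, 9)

Group A, Group A, Group B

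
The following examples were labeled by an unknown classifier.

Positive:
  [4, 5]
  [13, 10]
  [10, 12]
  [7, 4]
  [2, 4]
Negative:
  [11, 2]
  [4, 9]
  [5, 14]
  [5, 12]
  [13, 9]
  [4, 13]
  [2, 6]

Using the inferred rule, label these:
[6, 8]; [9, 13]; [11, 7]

Positive, Negative, Negative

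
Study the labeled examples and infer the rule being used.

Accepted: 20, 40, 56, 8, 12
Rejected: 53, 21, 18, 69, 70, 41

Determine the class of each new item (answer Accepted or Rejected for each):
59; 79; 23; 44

Rejected, Rejected, Rejected, Accepted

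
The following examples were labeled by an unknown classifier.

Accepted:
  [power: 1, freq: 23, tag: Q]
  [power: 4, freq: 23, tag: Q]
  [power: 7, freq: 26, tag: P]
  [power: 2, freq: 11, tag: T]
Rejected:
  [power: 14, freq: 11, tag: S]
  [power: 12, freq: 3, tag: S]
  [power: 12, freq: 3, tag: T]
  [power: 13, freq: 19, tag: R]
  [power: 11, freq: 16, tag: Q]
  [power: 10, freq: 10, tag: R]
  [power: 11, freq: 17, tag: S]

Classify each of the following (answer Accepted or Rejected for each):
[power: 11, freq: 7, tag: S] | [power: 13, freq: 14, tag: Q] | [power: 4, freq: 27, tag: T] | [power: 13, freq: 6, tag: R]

Every 'Accepted' example satisfies: power ≤ 7. None of the 'Rejected' examples do.

Rejected, Rejected, Accepted, Rejected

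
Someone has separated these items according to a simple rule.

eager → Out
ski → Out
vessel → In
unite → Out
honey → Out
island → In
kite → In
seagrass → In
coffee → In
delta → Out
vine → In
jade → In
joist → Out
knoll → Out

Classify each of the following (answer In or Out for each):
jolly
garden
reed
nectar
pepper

Out, In, In, In, In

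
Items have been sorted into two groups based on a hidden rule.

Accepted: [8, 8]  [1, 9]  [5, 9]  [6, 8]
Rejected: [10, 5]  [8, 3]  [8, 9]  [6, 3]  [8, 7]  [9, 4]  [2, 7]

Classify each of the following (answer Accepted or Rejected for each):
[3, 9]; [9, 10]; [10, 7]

The distinguishing property — sum is even — holds for all the 'Accepted' cases and none of the 'Rejected' cases.
[3, 9]: 3+9 = 12, meets the rule → Accepted.
[9, 10]: 9+10 = 19, doesn't match → Rejected.
[10, 7]: 10+7 = 17, doesn't match → Rejected.

Accepted, Rejected, Rejected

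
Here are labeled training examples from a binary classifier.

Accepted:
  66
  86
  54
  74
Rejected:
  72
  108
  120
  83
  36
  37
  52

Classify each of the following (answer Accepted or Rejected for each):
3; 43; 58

Comparing the two groups points to one rule — ≡ 2 (mod 4).
3 → 3 mod 4 = 3 → Rejected. 43 → 43 mod 4 = 3 → Rejected. 58 → 58 mod 4 = 2 → Accepted.

Rejected, Rejected, Accepted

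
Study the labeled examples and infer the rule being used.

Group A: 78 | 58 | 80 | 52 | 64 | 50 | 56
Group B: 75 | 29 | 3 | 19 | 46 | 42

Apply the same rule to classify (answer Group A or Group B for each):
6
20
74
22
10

A rule that fits every label: even AND at least 50 — true of each 'Group A' example, false of each 'Group B' one.
Group B: 6, since 6 is even, 6 < 50.
Group B: 20, since 20 is even, 20 < 50.
Group A: 74, since 74 is even, 74 ≥ 50.
Group B: 22, since 22 is even, 22 < 50.
Group B: 10, since 10 is even, 10 < 50.

Group B, Group B, Group A, Group B, Group B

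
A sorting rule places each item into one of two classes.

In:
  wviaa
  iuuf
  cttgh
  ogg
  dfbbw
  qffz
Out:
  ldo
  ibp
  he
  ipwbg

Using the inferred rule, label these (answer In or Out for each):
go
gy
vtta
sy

The simplest hypothesis consistent with all the labels is: has a double letter.
go: Out (no doubled letter). gy: Out (no doubled letter). vtta: In ('tt' doubled). sy: Out (no doubled letter).

Out, Out, In, Out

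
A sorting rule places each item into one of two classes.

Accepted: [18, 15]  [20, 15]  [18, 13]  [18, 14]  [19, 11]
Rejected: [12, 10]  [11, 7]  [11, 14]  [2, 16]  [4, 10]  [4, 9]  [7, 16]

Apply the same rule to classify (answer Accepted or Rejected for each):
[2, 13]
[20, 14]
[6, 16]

Rejected, Accepted, Rejected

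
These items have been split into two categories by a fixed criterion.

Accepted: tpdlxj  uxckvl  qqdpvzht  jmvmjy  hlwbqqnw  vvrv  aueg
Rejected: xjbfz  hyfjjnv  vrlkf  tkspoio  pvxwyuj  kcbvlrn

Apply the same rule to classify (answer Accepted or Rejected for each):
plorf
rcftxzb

The distinguishing property — even length — holds for all the 'Accepted' cases and none of the 'Rejected' cases.

Rejected, Rejected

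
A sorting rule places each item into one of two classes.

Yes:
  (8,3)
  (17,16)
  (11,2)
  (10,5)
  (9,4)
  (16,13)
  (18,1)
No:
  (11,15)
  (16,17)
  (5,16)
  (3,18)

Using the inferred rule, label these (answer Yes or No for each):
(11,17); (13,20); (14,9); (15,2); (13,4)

No, No, Yes, Yes, Yes

'Yes' ⟺ first > second.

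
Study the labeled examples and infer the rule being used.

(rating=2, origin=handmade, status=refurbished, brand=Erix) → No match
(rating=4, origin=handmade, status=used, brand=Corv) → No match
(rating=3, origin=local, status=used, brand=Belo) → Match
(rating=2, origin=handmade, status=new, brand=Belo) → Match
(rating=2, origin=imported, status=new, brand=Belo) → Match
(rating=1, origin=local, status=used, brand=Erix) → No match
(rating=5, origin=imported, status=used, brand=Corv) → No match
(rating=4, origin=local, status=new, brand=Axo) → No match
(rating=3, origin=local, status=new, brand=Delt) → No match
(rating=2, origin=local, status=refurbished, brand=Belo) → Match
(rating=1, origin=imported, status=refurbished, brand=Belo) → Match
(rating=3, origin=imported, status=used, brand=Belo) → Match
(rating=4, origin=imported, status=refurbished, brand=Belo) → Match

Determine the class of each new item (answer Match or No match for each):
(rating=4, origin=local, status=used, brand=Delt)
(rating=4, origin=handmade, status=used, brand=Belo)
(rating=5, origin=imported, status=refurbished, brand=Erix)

A rule that fits every label: brand is Belo — true of each 'Match' example, false of each 'No match' one.
(rating=4, origin=local, status=used, brand=Delt): brand is Delt — does not pass, so No match.
(rating=4, origin=handmade, status=used, brand=Belo): brand is Belo — matches, so Match.
(rating=5, origin=imported, status=refurbished, brand=Erix): brand is Erix — does not pass, so No match.

No match, Match, No match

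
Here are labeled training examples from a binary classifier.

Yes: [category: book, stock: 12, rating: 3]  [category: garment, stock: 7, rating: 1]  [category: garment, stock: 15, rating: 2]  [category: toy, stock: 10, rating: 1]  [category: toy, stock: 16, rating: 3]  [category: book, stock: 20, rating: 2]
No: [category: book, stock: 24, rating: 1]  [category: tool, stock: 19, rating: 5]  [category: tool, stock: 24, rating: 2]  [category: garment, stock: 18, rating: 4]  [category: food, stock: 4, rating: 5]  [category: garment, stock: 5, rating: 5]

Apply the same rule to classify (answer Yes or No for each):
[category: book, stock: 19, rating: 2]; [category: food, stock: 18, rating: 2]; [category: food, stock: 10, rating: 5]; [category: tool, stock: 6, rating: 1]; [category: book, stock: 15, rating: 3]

Yes, Yes, No, Yes, Yes

All 'Yes' examples share one property — stock ≤ 20 AND rating ≤ 3 — and every 'No' example lacks it.
[category: book, stock: 19, rating: 2] → stock = 19, rating = 2 → Yes. [category: food, stock: 18, rating: 2] → stock = 18, rating = 2 → Yes. [category: food, stock: 10, rating: 5] → stock = 10, rating = 5 → No. [category: tool, stock: 6, rating: 1] → stock = 6, rating = 1 → Yes. [category: book, stock: 15, rating: 3] → stock = 15, rating = 3 → Yes.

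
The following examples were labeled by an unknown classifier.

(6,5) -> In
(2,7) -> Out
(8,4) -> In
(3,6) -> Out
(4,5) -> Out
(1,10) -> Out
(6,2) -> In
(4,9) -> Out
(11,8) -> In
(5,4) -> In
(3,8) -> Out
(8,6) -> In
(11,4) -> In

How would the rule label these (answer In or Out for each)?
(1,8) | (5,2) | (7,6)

Out, In, In

The classifier is using: first > second.
(1,8): Out (1 < 8).
(5,2): In (5 > 2).
(7,6): In (7 > 6).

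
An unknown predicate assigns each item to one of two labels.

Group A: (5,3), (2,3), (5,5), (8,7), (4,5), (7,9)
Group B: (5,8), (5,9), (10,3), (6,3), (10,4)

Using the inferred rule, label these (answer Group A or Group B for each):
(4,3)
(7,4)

Group A, Group B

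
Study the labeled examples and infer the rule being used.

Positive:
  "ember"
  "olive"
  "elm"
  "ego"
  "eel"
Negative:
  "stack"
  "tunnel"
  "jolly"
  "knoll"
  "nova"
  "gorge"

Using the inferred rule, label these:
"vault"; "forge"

Comparing the two groups points to one rule — starts with a vowel.
"vault" → starts with 'v' → Negative.
"forge" → starts with 'f' → Negative.

Negative, Negative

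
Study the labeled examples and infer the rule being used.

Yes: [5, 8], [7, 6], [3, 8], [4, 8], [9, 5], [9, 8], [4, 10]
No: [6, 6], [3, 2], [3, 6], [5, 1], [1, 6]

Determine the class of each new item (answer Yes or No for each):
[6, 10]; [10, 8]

Yes, Yes

A rule that fits every label: max ≥ 7 — true of each 'Yes' example, false of each 'No' one.
[6, 10] → max 10 → Yes.
[10, 8] → max 10 → Yes.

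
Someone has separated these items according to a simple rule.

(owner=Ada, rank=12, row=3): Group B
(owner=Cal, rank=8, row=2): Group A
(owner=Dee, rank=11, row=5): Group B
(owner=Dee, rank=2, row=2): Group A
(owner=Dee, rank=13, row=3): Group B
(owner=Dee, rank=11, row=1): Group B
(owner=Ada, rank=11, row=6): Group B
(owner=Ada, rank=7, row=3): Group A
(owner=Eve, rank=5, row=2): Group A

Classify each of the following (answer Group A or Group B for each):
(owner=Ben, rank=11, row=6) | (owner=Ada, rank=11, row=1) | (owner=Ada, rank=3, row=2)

The rule appears to be: rank ≤ 8.

Group B, Group B, Group A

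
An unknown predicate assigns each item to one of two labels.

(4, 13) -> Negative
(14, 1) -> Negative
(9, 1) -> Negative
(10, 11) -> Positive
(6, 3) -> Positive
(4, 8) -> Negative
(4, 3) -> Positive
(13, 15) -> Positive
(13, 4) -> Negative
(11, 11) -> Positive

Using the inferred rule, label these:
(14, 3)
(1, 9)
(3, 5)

The pattern is that an item is 'Positive' exactly when: |first − second| ≤ 3.

Negative, Negative, Positive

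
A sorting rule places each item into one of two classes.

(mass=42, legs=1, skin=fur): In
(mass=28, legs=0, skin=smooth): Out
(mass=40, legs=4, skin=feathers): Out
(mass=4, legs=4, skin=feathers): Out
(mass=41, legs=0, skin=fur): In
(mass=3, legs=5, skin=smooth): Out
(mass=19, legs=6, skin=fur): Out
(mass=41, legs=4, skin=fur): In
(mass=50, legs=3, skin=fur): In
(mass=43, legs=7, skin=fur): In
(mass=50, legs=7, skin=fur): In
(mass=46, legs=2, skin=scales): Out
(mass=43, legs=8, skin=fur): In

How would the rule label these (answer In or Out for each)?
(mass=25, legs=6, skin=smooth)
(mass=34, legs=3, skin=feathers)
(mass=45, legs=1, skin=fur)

Out, Out, In

All 'In' examples share one property — skin is fur AND mass ≥ 28 — and every 'Out' example lacks it.
(mass=25, legs=6, skin=smooth) — skin is smooth, mass = 25, hence Out.
(mass=34, legs=3, skin=feathers) — skin is feathers, mass = 34, hence Out.
(mass=45, legs=1, skin=fur) — skin is fur, mass = 45, hence In.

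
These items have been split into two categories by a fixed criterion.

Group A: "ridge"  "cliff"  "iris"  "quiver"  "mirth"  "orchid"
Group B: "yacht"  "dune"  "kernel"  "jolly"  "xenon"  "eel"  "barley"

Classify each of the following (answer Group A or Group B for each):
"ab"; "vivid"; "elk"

Group B, Group A, Group B

Checking candidate rules against both groups, what survives is: contains 'i'.
"ab": no 'i', does not pass → Group B. "vivid": has 'i', qualifies → Group A. "elk": no 'i', does not pass → Group B.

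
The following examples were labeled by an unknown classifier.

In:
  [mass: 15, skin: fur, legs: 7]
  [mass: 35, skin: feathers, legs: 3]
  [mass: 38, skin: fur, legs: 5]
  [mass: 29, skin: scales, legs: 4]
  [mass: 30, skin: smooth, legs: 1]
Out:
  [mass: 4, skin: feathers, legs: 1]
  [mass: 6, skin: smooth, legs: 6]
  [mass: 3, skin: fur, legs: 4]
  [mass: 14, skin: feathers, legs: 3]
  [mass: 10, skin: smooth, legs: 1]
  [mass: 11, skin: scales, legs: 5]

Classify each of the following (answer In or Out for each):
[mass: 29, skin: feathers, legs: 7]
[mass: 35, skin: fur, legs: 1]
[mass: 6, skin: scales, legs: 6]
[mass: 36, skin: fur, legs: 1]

In, In, Out, In

One predicate separates the groups cleanly: mass ≥ 15.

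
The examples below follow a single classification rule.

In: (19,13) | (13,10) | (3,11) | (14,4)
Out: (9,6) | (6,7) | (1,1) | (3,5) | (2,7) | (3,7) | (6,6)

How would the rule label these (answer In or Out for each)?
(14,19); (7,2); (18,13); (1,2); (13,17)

In, Out, In, Out, In

Every 'In' example satisfies: max ≥ 10. None of the 'Out' examples do.
(14,19): max 19 — meets the rule, so In.
(7,2): max 7 — fails this test, so Out.
(18,13): max 18 — meets the rule, so In.
(1,2): max 2 — fails this test, so Out.
(13,17): max 17 — meets the rule, so In.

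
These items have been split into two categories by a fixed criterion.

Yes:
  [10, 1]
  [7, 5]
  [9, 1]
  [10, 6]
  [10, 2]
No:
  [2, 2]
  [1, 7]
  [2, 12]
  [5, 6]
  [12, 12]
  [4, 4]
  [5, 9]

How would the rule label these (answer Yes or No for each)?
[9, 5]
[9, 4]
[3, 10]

Yes, Yes, No

The common property of the 'Yes' items is: first > second. No 'No' item has it.
[9, 5] → 9 > 5 → Yes.
[9, 4] → 9 > 4 → Yes.
[3, 10] → 3 < 10 → No.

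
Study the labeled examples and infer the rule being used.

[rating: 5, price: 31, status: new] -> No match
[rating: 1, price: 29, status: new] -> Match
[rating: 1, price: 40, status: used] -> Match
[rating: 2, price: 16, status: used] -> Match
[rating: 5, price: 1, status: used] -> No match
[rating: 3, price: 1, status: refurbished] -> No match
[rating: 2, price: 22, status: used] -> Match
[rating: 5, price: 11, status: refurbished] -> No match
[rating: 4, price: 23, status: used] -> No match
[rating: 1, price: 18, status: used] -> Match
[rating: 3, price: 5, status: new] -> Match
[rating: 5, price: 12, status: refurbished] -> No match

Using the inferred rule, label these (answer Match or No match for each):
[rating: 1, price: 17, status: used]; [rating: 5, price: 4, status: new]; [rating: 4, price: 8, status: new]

'Match' ⟺ rating ≤ 3 AND price ≥ 5.
[rating: 1, price: 17, status: used]: rating = 1, price = 17 — has this property, so Match. [rating: 5, price: 4, status: new]: rating = 5, price = 4 — doesn't qualify, so No match. [rating: 4, price: 8, status: new]: rating = 4, price = 8 — doesn't qualify, so No match.

Match, No match, No match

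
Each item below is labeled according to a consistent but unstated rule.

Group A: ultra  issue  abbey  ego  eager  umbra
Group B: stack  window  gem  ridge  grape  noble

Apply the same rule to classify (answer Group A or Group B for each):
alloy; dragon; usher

Group A, Group B, Group A

The pattern is that an item is 'Group A' exactly when: starts with a vowel.
alloy → starts with 'a' → Group A. dragon → starts with 'd' → Group B. usher → starts with 'u' → Group A.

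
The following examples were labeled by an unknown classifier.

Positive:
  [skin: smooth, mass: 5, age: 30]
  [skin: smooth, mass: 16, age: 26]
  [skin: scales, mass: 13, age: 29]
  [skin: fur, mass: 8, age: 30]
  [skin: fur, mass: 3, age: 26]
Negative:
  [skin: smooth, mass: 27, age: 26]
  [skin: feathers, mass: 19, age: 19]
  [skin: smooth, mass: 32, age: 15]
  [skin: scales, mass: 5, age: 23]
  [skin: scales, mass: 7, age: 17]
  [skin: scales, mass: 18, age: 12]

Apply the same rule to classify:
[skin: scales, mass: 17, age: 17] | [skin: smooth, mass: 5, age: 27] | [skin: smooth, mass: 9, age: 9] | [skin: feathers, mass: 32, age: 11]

The pattern is that an item is 'Positive' exactly when: age ≥ 26 AND mass ≤ 16.

Negative, Positive, Negative, Negative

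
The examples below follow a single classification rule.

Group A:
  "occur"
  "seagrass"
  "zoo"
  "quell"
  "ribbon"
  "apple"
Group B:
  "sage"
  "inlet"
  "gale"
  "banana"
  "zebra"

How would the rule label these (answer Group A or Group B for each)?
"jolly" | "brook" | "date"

Rule: has a double letter. This holds for each 'Group A' example and fails for each 'Group B' one.
Group A: "jolly", since 'll' doubled.
Group A: "brook", since 'oo' doubled.
Group B: "date", since no doubled letter.

Group A, Group A, Group B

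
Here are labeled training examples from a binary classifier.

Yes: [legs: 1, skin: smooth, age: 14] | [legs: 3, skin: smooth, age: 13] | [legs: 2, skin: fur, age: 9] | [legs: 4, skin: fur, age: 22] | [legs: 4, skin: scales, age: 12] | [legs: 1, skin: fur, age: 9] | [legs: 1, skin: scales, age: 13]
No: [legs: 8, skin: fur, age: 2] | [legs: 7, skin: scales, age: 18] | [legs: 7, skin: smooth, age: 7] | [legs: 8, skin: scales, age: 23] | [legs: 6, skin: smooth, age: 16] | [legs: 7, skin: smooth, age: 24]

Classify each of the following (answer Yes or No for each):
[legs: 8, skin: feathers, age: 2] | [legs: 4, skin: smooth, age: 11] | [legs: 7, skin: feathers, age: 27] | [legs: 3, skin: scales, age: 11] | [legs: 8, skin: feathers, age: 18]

No, Yes, No, Yes, No

Every 'Yes' example satisfies: legs ≤ 4. None of the 'No' examples do.
No: [legs: 8, skin: feathers, age: 2], since legs = 8. Yes: [legs: 4, skin: smooth, age: 11], since legs = 4. No: [legs: 7, skin: feathers, age: 27], since legs = 7. Yes: [legs: 3, skin: scales, age: 11], since legs = 3. No: [legs: 8, skin: feathers, age: 18], since legs = 8.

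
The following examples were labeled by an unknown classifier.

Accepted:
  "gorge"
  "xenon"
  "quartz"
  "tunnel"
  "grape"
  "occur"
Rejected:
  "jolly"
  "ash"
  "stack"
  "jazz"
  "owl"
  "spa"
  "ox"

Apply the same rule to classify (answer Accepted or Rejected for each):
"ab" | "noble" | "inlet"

Rejected, Accepted, Accepted

The common property of the 'Accepted' items is: has ≥ 2 vowels. No 'Rejected' item has it.
"ab" — 1 vowel, hence Rejected.
"noble" — 2 vowels, hence Accepted.
"inlet" — 2 vowels, hence Accepted.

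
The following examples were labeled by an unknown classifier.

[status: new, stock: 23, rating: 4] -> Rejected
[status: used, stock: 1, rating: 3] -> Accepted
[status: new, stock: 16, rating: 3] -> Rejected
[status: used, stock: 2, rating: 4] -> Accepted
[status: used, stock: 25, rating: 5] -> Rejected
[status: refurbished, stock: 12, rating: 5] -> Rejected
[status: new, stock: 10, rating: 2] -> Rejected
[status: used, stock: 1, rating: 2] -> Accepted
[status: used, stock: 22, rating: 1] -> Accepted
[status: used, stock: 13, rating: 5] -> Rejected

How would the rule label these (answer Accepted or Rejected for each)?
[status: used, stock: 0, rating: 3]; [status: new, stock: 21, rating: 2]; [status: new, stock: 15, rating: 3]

'Accepted' ⟺ status is used AND rating ≤ 4.
[status: used, stock: 0, rating: 3]: status is used, rating = 3 — checks out, so Accepted.
[status: new, stock: 21, rating: 2]: status is new, rating = 2 — fails the rule, so Rejected.
[status: new, stock: 15, rating: 3]: status is new, rating = 3 — fails the rule, so Rejected.

Accepted, Rejected, Rejected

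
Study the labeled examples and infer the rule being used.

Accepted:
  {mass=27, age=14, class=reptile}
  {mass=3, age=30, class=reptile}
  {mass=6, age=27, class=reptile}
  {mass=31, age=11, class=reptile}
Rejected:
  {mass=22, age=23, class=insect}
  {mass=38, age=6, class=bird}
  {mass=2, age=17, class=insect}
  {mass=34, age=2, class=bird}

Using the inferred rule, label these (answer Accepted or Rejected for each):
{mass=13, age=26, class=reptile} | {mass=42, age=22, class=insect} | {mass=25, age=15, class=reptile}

Accepted, Rejected, Accepted

Checking candidate rules against both groups, what survives is: class is reptile.
{mass=13, age=26, class=reptile}: class is reptile, qualifies → Accepted.
{mass=42, age=22, class=insect}: class is insect, doesn't qualify → Rejected.
{mass=25, age=15, class=reptile}: class is reptile, qualifies → Accepted.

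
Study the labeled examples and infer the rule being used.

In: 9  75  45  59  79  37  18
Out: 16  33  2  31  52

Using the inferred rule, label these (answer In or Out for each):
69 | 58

A rule that fits every label: digit sum ≥ 8 — true of each 'In' example, false of each 'Out' one.
69: digit sum 6+9 = 15, qualifies → In.
58: digit sum 5+8 = 13, qualifies → In.

In, In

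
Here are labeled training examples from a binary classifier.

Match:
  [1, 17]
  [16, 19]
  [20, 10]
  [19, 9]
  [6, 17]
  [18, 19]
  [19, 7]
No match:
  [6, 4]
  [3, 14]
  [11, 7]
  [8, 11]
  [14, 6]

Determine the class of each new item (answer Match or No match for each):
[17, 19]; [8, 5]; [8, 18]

Match, No match, Match

A rule that fits every label: max ≥ 16 — true of each 'Match' example, false of each 'No match' one.
[17, 19]: Match (max 19). [8, 5]: No match (max 8). [8, 18]: Match (max 18).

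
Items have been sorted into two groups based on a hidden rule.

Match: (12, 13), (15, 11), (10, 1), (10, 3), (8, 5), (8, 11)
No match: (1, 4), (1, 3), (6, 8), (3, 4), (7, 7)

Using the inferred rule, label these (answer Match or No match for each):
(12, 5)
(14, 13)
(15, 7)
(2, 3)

Match, Match, Match, No match

The classifier is using: first ≥ 8.
(12, 5) — first 12, hence Match. (14, 13) — first 14, hence Match. (15, 7) — first 15, hence Match. (2, 3) — first 2, hence No match.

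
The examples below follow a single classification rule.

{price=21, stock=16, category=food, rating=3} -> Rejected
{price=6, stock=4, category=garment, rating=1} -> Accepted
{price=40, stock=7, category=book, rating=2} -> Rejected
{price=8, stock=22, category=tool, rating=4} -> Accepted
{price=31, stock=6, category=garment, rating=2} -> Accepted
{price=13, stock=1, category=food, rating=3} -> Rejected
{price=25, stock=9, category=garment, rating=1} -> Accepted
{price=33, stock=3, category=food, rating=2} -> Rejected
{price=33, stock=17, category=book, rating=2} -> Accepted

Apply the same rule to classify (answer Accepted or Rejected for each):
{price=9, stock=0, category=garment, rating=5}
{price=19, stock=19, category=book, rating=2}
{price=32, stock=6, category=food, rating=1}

Accepted, Accepted, Rejected

The pattern is that an item is 'Accepted' exactly when: category is garment OR stock ≥ 17.
{price=9, stock=0, category=garment, rating=5}: category is garment, stock = 0 — meets the rule, so Accepted.
{price=19, stock=19, category=book, rating=2}: category is book, stock = 19 — meets the rule, so Accepted.
{price=32, stock=6, category=food, rating=1}: category is food, stock = 6 — doesn't qualify, so Rejected.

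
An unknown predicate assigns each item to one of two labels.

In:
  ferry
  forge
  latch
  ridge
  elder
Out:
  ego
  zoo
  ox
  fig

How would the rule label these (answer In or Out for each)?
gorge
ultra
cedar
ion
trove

The classifier is using: length 5.
gorge: In (length 5).
ultra: In (length 5).
cedar: In (length 5).
ion: Out (length 3).
trove: In (length 5).

In, In, In, Out, In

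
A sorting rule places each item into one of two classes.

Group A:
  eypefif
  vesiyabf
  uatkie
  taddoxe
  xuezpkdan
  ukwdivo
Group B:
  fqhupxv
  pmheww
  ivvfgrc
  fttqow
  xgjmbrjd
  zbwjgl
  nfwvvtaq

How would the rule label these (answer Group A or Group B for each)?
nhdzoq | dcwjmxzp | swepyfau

Every 'Group A' example satisfies: has ≥ 2 vowels. None of the 'Group B' examples do.

Group B, Group B, Group A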